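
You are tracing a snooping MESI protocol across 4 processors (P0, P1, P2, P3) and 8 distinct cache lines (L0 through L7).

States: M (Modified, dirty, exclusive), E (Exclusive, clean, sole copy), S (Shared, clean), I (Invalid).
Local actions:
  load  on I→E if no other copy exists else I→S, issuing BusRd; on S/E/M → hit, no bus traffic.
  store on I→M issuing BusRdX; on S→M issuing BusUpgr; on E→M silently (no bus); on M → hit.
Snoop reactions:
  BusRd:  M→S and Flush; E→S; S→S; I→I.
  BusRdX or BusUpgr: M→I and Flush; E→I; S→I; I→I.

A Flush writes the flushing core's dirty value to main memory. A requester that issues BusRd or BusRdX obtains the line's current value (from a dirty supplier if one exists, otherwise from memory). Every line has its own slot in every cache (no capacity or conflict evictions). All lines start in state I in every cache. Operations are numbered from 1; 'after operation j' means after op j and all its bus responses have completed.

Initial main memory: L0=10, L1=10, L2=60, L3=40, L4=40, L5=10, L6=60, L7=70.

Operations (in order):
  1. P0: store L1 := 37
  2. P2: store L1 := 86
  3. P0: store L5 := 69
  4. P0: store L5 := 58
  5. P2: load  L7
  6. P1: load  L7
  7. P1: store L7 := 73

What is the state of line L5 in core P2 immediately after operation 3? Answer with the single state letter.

1. P0: store L1 := 37  bus=[BusRdX]  L1: P0=M P1=I P2=I P3=I  mem[L1]=10
2. P2: store L1 := 86  bus=[BusRdX,Flush]  L1: P0=I P1=I P2=M P3=I  mem[L1]=37
3. P0: store L5 := 69  bus=[BusRdX]  L5: P0=M P1=I P2=I P3=I  mem[L5]=10
4. P0: store L5 := 58  bus=[-]  L5: P0=M P1=I P2=I P3=I  mem[L5]=10
5. P2: load  L7  bus=[BusRd]  L7: P0=I P1=I P2=E P3=I  mem[L7]=70
6. P1: load  L7  bus=[BusRd]  L7: P0=I P1=S P2=S P3=I  mem[L7]=70
7. P1: store L7 := 73  bus=[BusUpgr]  L7: P0=I P1=M P2=I P3=I  mem[L7]=70

state = I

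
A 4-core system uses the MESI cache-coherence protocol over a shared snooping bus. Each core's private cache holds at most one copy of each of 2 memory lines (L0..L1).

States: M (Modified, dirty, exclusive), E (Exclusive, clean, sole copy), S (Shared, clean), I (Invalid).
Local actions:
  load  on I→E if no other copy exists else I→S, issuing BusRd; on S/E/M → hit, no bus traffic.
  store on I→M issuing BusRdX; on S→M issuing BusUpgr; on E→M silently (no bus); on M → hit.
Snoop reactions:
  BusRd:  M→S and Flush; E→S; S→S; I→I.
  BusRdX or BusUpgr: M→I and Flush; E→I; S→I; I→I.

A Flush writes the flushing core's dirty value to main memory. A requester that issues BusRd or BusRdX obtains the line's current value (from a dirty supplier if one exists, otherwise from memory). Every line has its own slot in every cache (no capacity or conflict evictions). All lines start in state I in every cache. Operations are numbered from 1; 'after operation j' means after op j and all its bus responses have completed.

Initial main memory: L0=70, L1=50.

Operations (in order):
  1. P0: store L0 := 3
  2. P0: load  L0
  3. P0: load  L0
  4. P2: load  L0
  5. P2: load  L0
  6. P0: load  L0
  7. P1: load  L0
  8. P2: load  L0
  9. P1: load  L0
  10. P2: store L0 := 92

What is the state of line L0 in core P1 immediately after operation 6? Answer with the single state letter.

state = I

[1] P0: store L0 := 3 | P0:M(3), P1:I, P2:I, P3:I | bus: BusRdX
[2] P0: load  L0 | P0:M(3), P1:I, P2:I, P3:I | bus: none
[3] P0: load  L0 | P0:M(3), P1:I, P2:I, P3:I | bus: none
[4] P2: load  L0 | P0:S(3), P1:I, P2:S(3), P3:I | bus: BusRd,Flush
[5] P2: load  L0 | P0:S(3), P1:I, P2:S(3), P3:I | bus: none
[6] P0: load  L0 | P0:S(3), P1:I, P2:S(3), P3:I | bus: none
[7] P1: load  L0 | P0:S(3), P1:S(3), P2:S(3), P3:I | bus: BusRd
[8] P2: load  L0 | P0:S(3), P1:S(3), P2:S(3), P3:I | bus: none
[9] P1: load  L0 | P0:S(3), P1:S(3), P2:S(3), P3:I | bus: none
[10] P2: store L0 := 92 | P0:I, P1:I, P2:M(92), P3:I | bus: BusUpgr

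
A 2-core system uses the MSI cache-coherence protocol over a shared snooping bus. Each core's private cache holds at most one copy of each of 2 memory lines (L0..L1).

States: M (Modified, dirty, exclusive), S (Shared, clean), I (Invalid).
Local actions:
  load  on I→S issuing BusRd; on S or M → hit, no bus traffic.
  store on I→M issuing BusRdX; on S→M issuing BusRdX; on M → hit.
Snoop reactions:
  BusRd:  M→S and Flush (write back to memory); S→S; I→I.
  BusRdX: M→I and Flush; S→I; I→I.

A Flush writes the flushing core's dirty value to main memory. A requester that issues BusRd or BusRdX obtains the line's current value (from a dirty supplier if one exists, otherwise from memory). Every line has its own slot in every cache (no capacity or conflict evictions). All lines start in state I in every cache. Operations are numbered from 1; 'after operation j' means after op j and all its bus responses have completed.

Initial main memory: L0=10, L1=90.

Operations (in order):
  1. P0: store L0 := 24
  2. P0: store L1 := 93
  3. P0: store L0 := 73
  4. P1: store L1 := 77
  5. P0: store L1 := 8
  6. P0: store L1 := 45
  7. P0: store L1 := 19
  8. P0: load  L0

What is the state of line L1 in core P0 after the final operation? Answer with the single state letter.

step 1: P0: store L0 := 24  ⟶  MI  (L0)  txn=BusRdX  M[L0]=10
step 2: P0: store L1 := 93  ⟶  MI  (L1)  txn=BusRdX  M[L1]=90
step 3: P0: store L0 := 73  ⟶  MI  (L0)  txn=∅  M[L0]=10
step 4: P1: store L1 := 77  ⟶  IM  (L1)  txn=BusRdX+Flush  M[L1]=93
step 5: P0: store L1 := 8  ⟶  MI  (L1)  txn=BusRdX+Flush  M[L1]=77
step 6: P0: store L1 := 45  ⟶  MI  (L1)  txn=∅  M[L1]=77
step 7: P0: store L1 := 19  ⟶  MI  (L1)  txn=∅  M[L1]=77
step 8: P0: load  L0  ⟶  MI  (L0)  txn=∅  M[L0]=10

state = M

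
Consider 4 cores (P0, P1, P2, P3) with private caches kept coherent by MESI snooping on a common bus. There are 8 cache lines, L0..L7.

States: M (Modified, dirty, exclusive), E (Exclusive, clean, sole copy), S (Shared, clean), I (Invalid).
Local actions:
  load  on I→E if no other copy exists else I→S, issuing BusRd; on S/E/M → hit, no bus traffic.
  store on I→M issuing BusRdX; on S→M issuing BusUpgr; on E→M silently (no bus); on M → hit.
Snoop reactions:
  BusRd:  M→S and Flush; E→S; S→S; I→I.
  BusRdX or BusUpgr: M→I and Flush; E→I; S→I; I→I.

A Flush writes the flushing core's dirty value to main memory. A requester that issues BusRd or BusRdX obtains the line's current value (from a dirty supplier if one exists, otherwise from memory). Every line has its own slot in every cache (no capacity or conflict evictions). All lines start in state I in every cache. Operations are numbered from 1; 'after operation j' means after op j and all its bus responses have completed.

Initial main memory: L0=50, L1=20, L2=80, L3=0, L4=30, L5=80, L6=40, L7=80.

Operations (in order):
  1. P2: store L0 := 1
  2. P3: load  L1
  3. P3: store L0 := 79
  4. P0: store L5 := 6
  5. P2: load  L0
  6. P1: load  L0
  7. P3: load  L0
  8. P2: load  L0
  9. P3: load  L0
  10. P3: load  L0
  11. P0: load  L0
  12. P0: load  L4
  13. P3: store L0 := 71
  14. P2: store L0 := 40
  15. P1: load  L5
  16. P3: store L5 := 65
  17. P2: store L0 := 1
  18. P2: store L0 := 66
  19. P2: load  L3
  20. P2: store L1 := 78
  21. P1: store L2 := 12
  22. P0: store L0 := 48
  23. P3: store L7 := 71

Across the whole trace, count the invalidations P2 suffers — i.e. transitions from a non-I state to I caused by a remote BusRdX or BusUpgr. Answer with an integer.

[1] P2: store L0 := 1 | P0:I, P1:I, P2:M(1), P3:I | bus: BusRdX
[2] P3: load  L1 | P0:I, P1:I, P2:I, P3:E(20) | bus: BusRd
[3] P3: store L0 := 79 | P0:I, P1:I, P2:I, P3:M(79) | bus: BusRdX,Flush
[4] P0: store L5 := 6 | P0:M(6), P1:I, P2:I, P3:I | bus: BusRdX
[5] P2: load  L0 | P0:I, P1:I, P2:S(79), P3:S(79) | bus: BusRd,Flush
[6] P1: load  L0 | P0:I, P1:S(79), P2:S(79), P3:S(79) | bus: BusRd
[7] P3: load  L0 | P0:I, P1:S(79), P2:S(79), P3:S(79) | bus: none
[8] P2: load  L0 | P0:I, P1:S(79), P2:S(79), P3:S(79) | bus: none
[9] P3: load  L0 | P0:I, P1:S(79), P2:S(79), P3:S(79) | bus: none
[10] P3: load  L0 | P0:I, P1:S(79), P2:S(79), P3:S(79) | bus: none
[11] P0: load  L0 | P0:S(79), P1:S(79), P2:S(79), P3:S(79) | bus: BusRd
[12] P0: load  L4 | P0:E(30), P1:I, P2:I, P3:I | bus: BusRd
[13] P3: store L0 := 71 | P0:I, P1:I, P2:I, P3:M(71) | bus: BusUpgr
[14] P2: store L0 := 40 | P0:I, P1:I, P2:M(40), P3:I | bus: BusRdX,Flush
[15] P1: load  L5 | P0:S(6), P1:S(6), P2:I, P3:I | bus: BusRd,Flush
[16] P3: store L5 := 65 | P0:I, P1:I, P2:I, P3:M(65) | bus: BusRdX
[17] P2: store L0 := 1 | P0:I, P1:I, P2:M(1), P3:I | bus: none
[18] P2: store L0 := 66 | P0:I, P1:I, P2:M(66), P3:I | bus: none
[19] P2: load  L3 | P0:I, P1:I, P2:E(0), P3:I | bus: BusRd
[20] P2: store L1 := 78 | P0:I, P1:I, P2:M(78), P3:I | bus: BusRdX
[21] P1: store L2 := 12 | P0:I, P1:M(12), P2:I, P3:I | bus: BusRdX
[22] P0: store L0 := 48 | P0:M(48), P1:I, P2:I, P3:I | bus: BusRdX,Flush
[23] P3: store L7 := 71 | P0:I, P1:I, P2:I, P3:M(71) | bus: BusRdX

invalidations = 3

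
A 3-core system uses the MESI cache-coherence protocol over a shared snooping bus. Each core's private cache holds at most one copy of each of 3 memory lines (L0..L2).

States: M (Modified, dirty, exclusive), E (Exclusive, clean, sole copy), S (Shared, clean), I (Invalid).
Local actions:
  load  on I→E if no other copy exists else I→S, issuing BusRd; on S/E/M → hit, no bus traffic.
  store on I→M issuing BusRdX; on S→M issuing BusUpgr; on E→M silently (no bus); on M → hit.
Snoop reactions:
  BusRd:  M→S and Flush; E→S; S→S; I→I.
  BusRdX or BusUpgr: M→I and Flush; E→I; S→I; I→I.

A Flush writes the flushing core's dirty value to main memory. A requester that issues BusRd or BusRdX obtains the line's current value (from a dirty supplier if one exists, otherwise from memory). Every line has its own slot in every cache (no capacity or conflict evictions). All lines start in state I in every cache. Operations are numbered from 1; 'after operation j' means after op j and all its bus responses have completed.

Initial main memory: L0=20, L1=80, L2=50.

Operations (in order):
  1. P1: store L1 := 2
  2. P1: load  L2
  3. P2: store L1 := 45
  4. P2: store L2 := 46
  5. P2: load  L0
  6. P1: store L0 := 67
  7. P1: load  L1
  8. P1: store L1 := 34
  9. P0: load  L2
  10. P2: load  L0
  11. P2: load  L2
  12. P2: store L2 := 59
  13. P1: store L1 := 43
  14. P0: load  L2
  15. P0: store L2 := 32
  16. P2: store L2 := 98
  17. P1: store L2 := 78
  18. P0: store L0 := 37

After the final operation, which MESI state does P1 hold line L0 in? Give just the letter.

step 1: P1: store L1 := 2  ⟶  IMI  (L1)  txn=BusRdX  M[L1]=80
step 2: P1: load  L2  ⟶  IEI  (L2)  txn=BusRd  M[L2]=50
step 3: P2: store L1 := 45  ⟶  IIM  (L1)  txn=BusRdX+Flush  M[L1]=2
step 4: P2: store L2 := 46  ⟶  IIM  (L2)  txn=BusRdX  M[L2]=50
step 5: P2: load  L0  ⟶  IIE  (L0)  txn=BusRd  M[L0]=20
step 6: P1: store L0 := 67  ⟶  IMI  (L0)  txn=BusRdX  M[L0]=20
step 7: P1: load  L1  ⟶  ISS  (L1)  txn=BusRd+Flush  M[L1]=45
step 8: P1: store L1 := 34  ⟶  IMI  (L1)  txn=BusUpgr  M[L1]=45
step 9: P0: load  L2  ⟶  SIS  (L2)  txn=BusRd+Flush  M[L2]=46
step 10: P2: load  L0  ⟶  ISS  (L0)  txn=BusRd+Flush  M[L0]=67
step 11: P2: load  L2  ⟶  SIS  (L2)  txn=∅  M[L2]=46
step 12: P2: store L2 := 59  ⟶  IIM  (L2)  txn=BusUpgr  M[L2]=46
step 13: P1: store L1 := 43  ⟶  IMI  (L1)  txn=∅  M[L1]=45
step 14: P0: load  L2  ⟶  SIS  (L2)  txn=BusRd+Flush  M[L2]=59
step 15: P0: store L2 := 32  ⟶  MII  (L2)  txn=BusUpgr  M[L2]=59
step 16: P2: store L2 := 98  ⟶  IIM  (L2)  txn=BusRdX+Flush  M[L2]=32
step 17: P1: store L2 := 78  ⟶  IMI  (L2)  txn=BusRdX+Flush  M[L2]=98
step 18: P0: store L0 := 37  ⟶  MII  (L0)  txn=BusRdX  M[L0]=67

state = I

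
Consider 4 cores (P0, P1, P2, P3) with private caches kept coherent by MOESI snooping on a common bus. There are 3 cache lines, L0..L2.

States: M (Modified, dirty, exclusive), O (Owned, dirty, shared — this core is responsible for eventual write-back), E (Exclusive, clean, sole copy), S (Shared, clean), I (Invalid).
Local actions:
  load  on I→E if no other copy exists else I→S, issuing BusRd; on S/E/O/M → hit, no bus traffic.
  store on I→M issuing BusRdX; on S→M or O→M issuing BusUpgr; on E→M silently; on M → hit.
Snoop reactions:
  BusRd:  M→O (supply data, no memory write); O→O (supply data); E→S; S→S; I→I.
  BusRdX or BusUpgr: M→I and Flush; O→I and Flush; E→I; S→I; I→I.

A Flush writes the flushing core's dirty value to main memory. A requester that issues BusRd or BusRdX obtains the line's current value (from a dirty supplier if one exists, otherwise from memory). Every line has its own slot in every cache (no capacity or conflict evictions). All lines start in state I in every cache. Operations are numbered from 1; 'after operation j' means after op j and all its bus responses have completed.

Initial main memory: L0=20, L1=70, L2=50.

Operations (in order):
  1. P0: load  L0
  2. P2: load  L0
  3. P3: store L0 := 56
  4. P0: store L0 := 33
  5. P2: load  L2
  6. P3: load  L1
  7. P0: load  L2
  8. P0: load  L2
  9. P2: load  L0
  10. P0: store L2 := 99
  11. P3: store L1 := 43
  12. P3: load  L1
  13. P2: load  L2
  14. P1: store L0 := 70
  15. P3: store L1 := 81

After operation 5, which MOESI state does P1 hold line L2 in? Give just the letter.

state = I

[1] P0: load  L0 | P0:E(20), P1:I, P2:I, P3:I | bus: BusRd
[2] P2: load  L0 | P0:S(20), P1:I, P2:S(20), P3:I | bus: BusRd
[3] P3: store L0 := 56 | P0:I, P1:I, P2:I, P3:M(56) | bus: BusRdX
[4] P0: store L0 := 33 | P0:M(33), P1:I, P2:I, P3:I | bus: BusRdX,Flush
[5] P2: load  L2 | P0:I, P1:I, P2:E(50), P3:I | bus: BusRd
[6] P3: load  L1 | P0:I, P1:I, P2:I, P3:E(70) | bus: BusRd
[7] P0: load  L2 | P0:S(50), P1:I, P2:S(50), P3:I | bus: BusRd
[8] P0: load  L2 | P0:S(50), P1:I, P2:S(50), P3:I | bus: none
[9] P2: load  L0 | P0:O(33), P1:I, P2:S(33), P3:I | bus: BusRd
[10] P0: store L2 := 99 | P0:M(99), P1:I, P2:I, P3:I | bus: BusUpgr
[11] P3: store L1 := 43 | P0:I, P1:I, P2:I, P3:M(43) | bus: none
[12] P3: load  L1 | P0:I, P1:I, P2:I, P3:M(43) | bus: none
[13] P2: load  L2 | P0:O(99), P1:I, P2:S(99), P3:I | bus: BusRd
[14] P1: store L0 := 70 | P0:I, P1:M(70), P2:I, P3:I | bus: BusRdX,Flush
[15] P3: store L1 := 81 | P0:I, P1:I, P2:I, P3:M(81) | bus: none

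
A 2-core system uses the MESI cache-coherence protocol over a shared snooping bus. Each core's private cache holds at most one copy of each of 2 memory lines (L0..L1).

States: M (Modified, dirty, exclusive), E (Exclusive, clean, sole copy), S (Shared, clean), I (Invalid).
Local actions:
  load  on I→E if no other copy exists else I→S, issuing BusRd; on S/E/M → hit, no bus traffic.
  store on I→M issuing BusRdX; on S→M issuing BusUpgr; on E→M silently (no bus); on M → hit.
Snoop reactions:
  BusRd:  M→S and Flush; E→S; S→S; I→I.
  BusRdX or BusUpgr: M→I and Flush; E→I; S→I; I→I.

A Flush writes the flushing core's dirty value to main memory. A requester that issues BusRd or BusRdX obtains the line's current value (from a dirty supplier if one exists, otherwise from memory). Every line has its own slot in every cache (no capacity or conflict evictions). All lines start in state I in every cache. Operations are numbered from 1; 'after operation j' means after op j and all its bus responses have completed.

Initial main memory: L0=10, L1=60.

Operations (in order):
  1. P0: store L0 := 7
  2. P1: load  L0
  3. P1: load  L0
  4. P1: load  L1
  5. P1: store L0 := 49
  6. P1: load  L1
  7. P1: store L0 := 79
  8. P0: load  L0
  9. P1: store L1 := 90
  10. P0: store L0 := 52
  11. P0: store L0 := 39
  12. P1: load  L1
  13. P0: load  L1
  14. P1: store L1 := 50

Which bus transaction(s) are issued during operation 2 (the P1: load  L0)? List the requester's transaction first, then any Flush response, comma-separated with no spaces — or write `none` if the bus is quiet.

step 1: P0: store L0 := 7  ⟶  MI  (L0)  txn=BusRdX  M[L0]=10
step 2: P1: load  L0  ⟶  SS  (L0)  txn=BusRd+Flush  M[L0]=7
step 3: P1: load  L0  ⟶  SS  (L0)  txn=∅  M[L0]=7
step 4: P1: load  L1  ⟶  IE  (L1)  txn=BusRd  M[L1]=60
step 5: P1: store L0 := 49  ⟶  IM  (L0)  txn=BusUpgr  M[L0]=7
step 6: P1: load  L1  ⟶  IE  (L1)  txn=∅  M[L1]=60
step 7: P1: store L0 := 79  ⟶  IM  (L0)  txn=∅  M[L0]=7
step 8: P0: load  L0  ⟶  SS  (L0)  txn=BusRd+Flush  M[L0]=79
step 9: P1: store L1 := 90  ⟶  IM  (L1)  txn=∅  M[L1]=60
step 10: P0: store L0 := 52  ⟶  MI  (L0)  txn=BusUpgr  M[L0]=79
step 11: P0: store L0 := 39  ⟶  MI  (L0)  txn=∅  M[L0]=79
step 12: P1: load  L1  ⟶  IM  (L1)  txn=∅  M[L1]=60
step 13: P0: load  L1  ⟶  SS  (L1)  txn=BusRd+Flush  M[L1]=90
step 14: P1: store L1 := 50  ⟶  IM  (L1)  txn=BusUpgr  M[L1]=90

bus = BusRd,Flush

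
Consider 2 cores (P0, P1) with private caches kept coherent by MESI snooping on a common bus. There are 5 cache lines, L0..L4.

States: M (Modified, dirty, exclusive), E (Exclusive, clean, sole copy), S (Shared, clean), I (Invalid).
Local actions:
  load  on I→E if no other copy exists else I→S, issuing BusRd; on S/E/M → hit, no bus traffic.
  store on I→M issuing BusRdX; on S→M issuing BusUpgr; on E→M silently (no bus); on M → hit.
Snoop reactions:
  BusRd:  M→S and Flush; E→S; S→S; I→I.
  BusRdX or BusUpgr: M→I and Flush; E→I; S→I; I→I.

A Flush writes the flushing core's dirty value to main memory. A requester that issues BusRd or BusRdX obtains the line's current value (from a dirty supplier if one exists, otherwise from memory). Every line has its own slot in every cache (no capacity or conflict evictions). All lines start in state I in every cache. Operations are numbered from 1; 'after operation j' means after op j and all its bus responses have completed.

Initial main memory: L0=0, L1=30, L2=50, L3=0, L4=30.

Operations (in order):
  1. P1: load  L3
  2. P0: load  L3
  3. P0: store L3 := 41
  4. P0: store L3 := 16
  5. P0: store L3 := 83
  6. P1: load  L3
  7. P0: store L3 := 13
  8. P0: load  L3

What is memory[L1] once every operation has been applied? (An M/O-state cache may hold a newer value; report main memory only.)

step 1: P1: load  L3  ⟶  IE  (L3)  txn=BusRd  M[L3]=0
step 2: P0: load  L3  ⟶  SS  (L3)  txn=BusRd  M[L3]=0
step 3: P0: store L3 := 41  ⟶  MI  (L3)  txn=BusUpgr  M[L3]=0
step 4: P0: store L3 := 16  ⟶  MI  (L3)  txn=∅  M[L3]=0
step 5: P0: store L3 := 83  ⟶  MI  (L3)  txn=∅  M[L3]=0
step 6: P1: load  L3  ⟶  SS  (L3)  txn=BusRd+Flush  M[L3]=83
step 7: P0: store L3 := 13  ⟶  MI  (L3)  txn=BusUpgr  M[L3]=83
step 8: P0: load  L3  ⟶  MI  (L3)  txn=∅  M[L3]=83

memory[L1] = 30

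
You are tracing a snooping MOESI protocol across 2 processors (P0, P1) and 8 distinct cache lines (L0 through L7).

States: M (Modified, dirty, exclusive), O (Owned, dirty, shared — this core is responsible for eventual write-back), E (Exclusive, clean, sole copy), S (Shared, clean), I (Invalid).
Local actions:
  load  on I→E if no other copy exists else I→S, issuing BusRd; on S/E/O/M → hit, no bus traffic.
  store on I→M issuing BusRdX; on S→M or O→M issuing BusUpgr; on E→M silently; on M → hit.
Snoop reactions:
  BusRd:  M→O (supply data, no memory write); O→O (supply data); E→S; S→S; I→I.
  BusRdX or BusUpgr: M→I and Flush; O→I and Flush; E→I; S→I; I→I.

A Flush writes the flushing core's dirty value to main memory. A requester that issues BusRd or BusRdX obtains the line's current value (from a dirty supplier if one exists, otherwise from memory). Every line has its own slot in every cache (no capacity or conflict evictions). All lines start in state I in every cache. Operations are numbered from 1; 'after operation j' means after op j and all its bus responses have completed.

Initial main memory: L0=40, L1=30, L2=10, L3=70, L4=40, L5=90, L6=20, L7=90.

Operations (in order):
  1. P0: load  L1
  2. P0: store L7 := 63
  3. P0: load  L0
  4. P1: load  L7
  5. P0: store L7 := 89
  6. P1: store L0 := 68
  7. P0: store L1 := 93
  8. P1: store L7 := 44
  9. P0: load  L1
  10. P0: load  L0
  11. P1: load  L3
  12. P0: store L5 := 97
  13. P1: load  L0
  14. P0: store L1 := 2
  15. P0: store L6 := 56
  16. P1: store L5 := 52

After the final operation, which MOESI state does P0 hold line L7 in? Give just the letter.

state = I

  op1 P0: load  L1 → E/I on L1; bus BusRd; mem=30
  op2 P0: store L7 := 63 → M/I on L7; bus BusRdX; mem=90
  op3 P0: load  L0 → E/I on L0; bus BusRd; mem=40
  op4 P1: load  L7 → O/S on L7; bus BusRd; mem=90
  op5 P0: store L7 := 89 → M/I on L7; bus BusUpgr; mem=90
  op6 P1: store L0 := 68 → I/M on L0; bus BusRdX; mem=40
  op7 P0: store L1 := 93 → M/I on L1; bus (none); mem=30
  op8 P1: store L7 := 44 → I/M on L7; bus BusRdX Flush; mem=89
  op9 P0: load  L1 → M/I on L1; bus (none); mem=30
  op10 P0: load  L0 → S/O on L0; bus BusRd; mem=40
  op11 P1: load  L3 → I/E on L3; bus BusRd; mem=70
  op12 P0: store L5 := 97 → M/I on L5; bus BusRdX; mem=90
  op13 P1: load  L0 → S/O on L0; bus (none); mem=40
  op14 P0: store L1 := 2 → M/I on L1; bus (none); mem=30
  op15 P0: store L6 := 56 → M/I on L6; bus BusRdX; mem=20
  op16 P1: store L5 := 52 → I/M on L5; bus BusRdX Flush; mem=97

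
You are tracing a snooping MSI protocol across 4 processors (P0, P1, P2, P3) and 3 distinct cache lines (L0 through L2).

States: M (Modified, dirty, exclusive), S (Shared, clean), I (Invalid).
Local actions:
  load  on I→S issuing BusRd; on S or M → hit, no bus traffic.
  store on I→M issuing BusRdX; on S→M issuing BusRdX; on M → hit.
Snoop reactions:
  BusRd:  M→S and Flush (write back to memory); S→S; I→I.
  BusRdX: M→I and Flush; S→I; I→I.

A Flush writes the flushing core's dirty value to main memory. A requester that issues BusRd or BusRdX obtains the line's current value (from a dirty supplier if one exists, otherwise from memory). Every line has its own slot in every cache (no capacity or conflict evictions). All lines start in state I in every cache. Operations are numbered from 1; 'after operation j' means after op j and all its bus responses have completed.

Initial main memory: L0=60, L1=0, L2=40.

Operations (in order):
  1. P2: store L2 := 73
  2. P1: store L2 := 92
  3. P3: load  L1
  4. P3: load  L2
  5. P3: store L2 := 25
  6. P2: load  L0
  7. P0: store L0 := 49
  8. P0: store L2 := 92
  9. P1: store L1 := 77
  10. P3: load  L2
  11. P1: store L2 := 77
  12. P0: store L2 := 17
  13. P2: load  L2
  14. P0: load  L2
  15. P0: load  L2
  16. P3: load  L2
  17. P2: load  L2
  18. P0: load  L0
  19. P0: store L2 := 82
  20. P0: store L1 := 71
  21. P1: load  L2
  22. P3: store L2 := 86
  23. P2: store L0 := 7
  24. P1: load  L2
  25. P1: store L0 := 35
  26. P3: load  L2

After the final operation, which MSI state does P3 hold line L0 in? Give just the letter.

1. P2: store L2 := 73  bus=[BusRdX]  L2: P0=I P1=I P2=M P3=I  mem[L2]=40
2. P1: store L2 := 92  bus=[BusRdX,Flush]  L2: P0=I P1=M P2=I P3=I  mem[L2]=73
3. P3: load  L1  bus=[BusRd]  L1: P0=I P1=I P2=I P3=S  mem[L1]=0
4. P3: load  L2  bus=[BusRd,Flush]  L2: P0=I P1=S P2=I P3=S  mem[L2]=92
5. P3: store L2 := 25  bus=[BusRdX]  L2: P0=I P1=I P2=I P3=M  mem[L2]=92
6. P2: load  L0  bus=[BusRd]  L0: P0=I P1=I P2=S P3=I  mem[L0]=60
7. P0: store L0 := 49  bus=[BusRdX]  L0: P0=M P1=I P2=I P3=I  mem[L0]=60
8. P0: store L2 := 92  bus=[BusRdX,Flush]  L2: P0=M P1=I P2=I P3=I  mem[L2]=25
9. P1: store L1 := 77  bus=[BusRdX]  L1: P0=I P1=M P2=I P3=I  mem[L1]=0
10. P3: load  L2  bus=[BusRd,Flush]  L2: P0=S P1=I P2=I P3=S  mem[L2]=92
11. P1: store L2 := 77  bus=[BusRdX]  L2: P0=I P1=M P2=I P3=I  mem[L2]=92
12. P0: store L2 := 17  bus=[BusRdX,Flush]  L2: P0=M P1=I P2=I P3=I  mem[L2]=77
13. P2: load  L2  bus=[BusRd,Flush]  L2: P0=S P1=I P2=S P3=I  mem[L2]=17
14. P0: load  L2  bus=[-]  L2: P0=S P1=I P2=S P3=I  mem[L2]=17
15. P0: load  L2  bus=[-]  L2: P0=S P1=I P2=S P3=I  mem[L2]=17
16. P3: load  L2  bus=[BusRd]  L2: P0=S P1=I P2=S P3=S  mem[L2]=17
17. P2: load  L2  bus=[-]  L2: P0=S P1=I P2=S P3=S  mem[L2]=17
18. P0: load  L0  bus=[-]  L0: P0=M P1=I P2=I P3=I  mem[L0]=60
19. P0: store L2 := 82  bus=[BusRdX]  L2: P0=M P1=I P2=I P3=I  mem[L2]=17
20. P0: store L1 := 71  bus=[BusRdX,Flush]  L1: P0=M P1=I P2=I P3=I  mem[L1]=77
21. P1: load  L2  bus=[BusRd,Flush]  L2: P0=S P1=S P2=I P3=I  mem[L2]=82
22. P3: store L2 := 86  bus=[BusRdX]  L2: P0=I P1=I P2=I P3=M  mem[L2]=82
23. P2: store L0 := 7  bus=[BusRdX,Flush]  L0: P0=I P1=I P2=M P3=I  mem[L0]=49
24. P1: load  L2  bus=[BusRd,Flush]  L2: P0=I P1=S P2=I P3=S  mem[L2]=86
25. P1: store L0 := 35  bus=[BusRdX,Flush]  L0: P0=I P1=M P2=I P3=I  mem[L0]=7
26. P3: load  L2  bus=[-]  L2: P0=I P1=S P2=I P3=S  mem[L2]=86

state = I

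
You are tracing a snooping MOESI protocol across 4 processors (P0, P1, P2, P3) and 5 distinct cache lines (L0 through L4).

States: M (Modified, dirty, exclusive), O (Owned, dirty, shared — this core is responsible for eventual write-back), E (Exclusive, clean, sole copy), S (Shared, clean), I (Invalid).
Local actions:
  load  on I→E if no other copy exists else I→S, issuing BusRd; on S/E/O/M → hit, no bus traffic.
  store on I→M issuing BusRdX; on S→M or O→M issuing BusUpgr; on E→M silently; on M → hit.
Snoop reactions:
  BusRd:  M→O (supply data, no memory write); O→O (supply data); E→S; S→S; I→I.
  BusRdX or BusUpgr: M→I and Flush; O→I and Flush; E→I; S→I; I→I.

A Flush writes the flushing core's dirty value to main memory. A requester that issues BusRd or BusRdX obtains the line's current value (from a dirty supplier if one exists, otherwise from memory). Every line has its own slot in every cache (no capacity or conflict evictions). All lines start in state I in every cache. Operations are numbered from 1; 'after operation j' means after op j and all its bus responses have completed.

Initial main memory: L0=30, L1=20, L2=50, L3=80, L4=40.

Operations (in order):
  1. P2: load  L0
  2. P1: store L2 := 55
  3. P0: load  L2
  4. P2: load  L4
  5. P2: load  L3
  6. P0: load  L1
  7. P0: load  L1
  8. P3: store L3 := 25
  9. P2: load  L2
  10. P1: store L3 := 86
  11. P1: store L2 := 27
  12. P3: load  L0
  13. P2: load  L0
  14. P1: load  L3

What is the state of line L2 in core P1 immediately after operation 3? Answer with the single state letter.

  op1 P2: load  L0 → I/I/E/I on L0; bus BusRd; mem=30
  op2 P1: store L2 := 55 → I/M/I/I on L2; bus BusRdX; mem=50
  op3 P0: load  L2 → S/O/I/I on L2; bus BusRd; mem=50
  op4 P2: load  L4 → I/I/E/I on L4; bus BusRd; mem=40
  op5 P2: load  L3 → I/I/E/I on L3; bus BusRd; mem=80
  op6 P0: load  L1 → E/I/I/I on L1; bus BusRd; mem=20
  op7 P0: load  L1 → E/I/I/I on L1; bus (none); mem=20
  op8 P3: store L3 := 25 → I/I/I/M on L3; bus BusRdX; mem=80
  op9 P2: load  L2 → S/O/S/I on L2; bus BusRd; mem=50
  op10 P1: store L3 := 86 → I/M/I/I on L3; bus BusRdX Flush; mem=25
  op11 P1: store L2 := 27 → I/M/I/I on L2; bus BusUpgr; mem=50
  op12 P3: load  L0 → I/I/S/S on L0; bus BusRd; mem=30
  op13 P2: load  L0 → I/I/S/S on L0; bus (none); mem=30
  op14 P1: load  L3 → I/M/I/I on L3; bus (none); mem=25

state = O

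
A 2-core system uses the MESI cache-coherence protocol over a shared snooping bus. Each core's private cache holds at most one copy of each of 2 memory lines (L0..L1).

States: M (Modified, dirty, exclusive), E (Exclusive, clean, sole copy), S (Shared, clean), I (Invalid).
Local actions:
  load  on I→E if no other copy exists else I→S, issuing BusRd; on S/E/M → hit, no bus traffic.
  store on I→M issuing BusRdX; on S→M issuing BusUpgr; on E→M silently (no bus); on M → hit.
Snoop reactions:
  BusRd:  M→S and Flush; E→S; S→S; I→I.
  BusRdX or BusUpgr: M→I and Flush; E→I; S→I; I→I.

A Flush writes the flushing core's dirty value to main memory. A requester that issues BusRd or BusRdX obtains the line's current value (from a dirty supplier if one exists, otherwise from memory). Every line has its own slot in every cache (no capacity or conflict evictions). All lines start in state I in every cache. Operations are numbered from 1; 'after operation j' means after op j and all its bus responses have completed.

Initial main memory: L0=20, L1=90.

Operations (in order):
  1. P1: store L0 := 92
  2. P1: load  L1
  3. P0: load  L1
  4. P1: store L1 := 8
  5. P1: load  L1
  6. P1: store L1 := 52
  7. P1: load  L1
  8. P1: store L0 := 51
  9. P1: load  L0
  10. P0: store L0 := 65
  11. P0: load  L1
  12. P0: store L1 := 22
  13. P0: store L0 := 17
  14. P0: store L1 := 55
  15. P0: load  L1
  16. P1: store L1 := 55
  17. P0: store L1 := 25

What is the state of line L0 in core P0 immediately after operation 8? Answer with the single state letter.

  op1 P1: store L0 := 92 → I/M on L0; bus BusRdX; mem=20
  op2 P1: load  L1 → I/E on L1; bus BusRd; mem=90
  op3 P0: load  L1 → S/S on L1; bus BusRd; mem=90
  op4 P1: store L1 := 8 → I/M on L1; bus BusUpgr; mem=90
  op5 P1: load  L1 → I/M on L1; bus (none); mem=90
  op6 P1: store L1 := 52 → I/M on L1; bus (none); mem=90
  op7 P1: load  L1 → I/M on L1; bus (none); mem=90
  op8 P1: store L0 := 51 → I/M on L0; bus (none); mem=20
  op9 P1: load  L0 → I/M on L0; bus (none); mem=20
  op10 P0: store L0 := 65 → M/I on L0; bus BusRdX Flush; mem=51
  op11 P0: load  L1 → S/S on L1; bus BusRd Flush; mem=52
  op12 P0: store L1 := 22 → M/I on L1; bus BusUpgr; mem=52
  op13 P0: store L0 := 17 → M/I on L0; bus (none); mem=51
  op14 P0: store L1 := 55 → M/I on L1; bus (none); mem=52
  op15 P0: load  L1 → M/I on L1; bus (none); mem=52
  op16 P1: store L1 := 55 → I/M on L1; bus BusRdX Flush; mem=55
  op17 P0: store L1 := 25 → M/I on L1; bus BusRdX Flush; mem=55

state = I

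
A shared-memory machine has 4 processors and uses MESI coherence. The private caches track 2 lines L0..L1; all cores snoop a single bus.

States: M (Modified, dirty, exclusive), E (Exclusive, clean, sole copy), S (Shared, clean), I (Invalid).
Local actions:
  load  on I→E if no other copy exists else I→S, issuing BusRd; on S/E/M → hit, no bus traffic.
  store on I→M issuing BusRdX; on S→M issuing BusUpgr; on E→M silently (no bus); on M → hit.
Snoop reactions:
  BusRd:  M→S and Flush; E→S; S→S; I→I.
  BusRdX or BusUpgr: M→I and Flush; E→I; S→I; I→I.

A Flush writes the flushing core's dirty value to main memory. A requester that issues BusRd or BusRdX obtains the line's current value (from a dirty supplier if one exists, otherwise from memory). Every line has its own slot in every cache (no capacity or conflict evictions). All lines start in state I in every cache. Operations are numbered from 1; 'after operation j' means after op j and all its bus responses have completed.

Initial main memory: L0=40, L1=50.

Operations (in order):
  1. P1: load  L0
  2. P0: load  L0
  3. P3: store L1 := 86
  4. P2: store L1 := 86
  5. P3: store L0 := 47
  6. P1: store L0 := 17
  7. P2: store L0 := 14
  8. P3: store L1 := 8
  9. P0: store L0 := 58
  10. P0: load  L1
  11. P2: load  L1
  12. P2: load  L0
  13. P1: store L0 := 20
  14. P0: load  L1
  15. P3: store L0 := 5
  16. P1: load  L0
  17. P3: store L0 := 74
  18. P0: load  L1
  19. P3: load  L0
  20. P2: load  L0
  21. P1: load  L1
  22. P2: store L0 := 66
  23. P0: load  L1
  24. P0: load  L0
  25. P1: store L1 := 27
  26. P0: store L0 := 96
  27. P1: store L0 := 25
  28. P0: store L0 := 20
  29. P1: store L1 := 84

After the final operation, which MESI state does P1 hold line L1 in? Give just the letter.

state = M

step 1: P1: load  L0  ⟶  IEII  (L0)  txn=BusRd  M[L0]=40
step 2: P0: load  L0  ⟶  SSII  (L0)  txn=BusRd  M[L0]=40
step 3: P3: store L1 := 86  ⟶  IIIM  (L1)  txn=BusRdX  M[L1]=50
step 4: P2: store L1 := 86  ⟶  IIMI  (L1)  txn=BusRdX+Flush  M[L1]=86
step 5: P3: store L0 := 47  ⟶  IIIM  (L0)  txn=BusRdX  M[L0]=40
step 6: P1: store L0 := 17  ⟶  IMII  (L0)  txn=BusRdX+Flush  M[L0]=47
step 7: P2: store L0 := 14  ⟶  IIMI  (L0)  txn=BusRdX+Flush  M[L0]=17
step 8: P3: store L1 := 8  ⟶  IIIM  (L1)  txn=BusRdX+Flush  M[L1]=86
step 9: P0: store L0 := 58  ⟶  MIII  (L0)  txn=BusRdX+Flush  M[L0]=14
step 10: P0: load  L1  ⟶  SIIS  (L1)  txn=BusRd+Flush  M[L1]=8
step 11: P2: load  L1  ⟶  SISS  (L1)  txn=BusRd  M[L1]=8
step 12: P2: load  L0  ⟶  SISI  (L0)  txn=BusRd+Flush  M[L0]=58
step 13: P1: store L0 := 20  ⟶  IMII  (L0)  txn=BusRdX  M[L0]=58
step 14: P0: load  L1  ⟶  SISS  (L1)  txn=∅  M[L1]=8
step 15: P3: store L0 := 5  ⟶  IIIM  (L0)  txn=BusRdX+Flush  M[L0]=20
step 16: P1: load  L0  ⟶  ISIS  (L0)  txn=BusRd+Flush  M[L0]=5
step 17: P3: store L0 := 74  ⟶  IIIM  (L0)  txn=BusUpgr  M[L0]=5
step 18: P0: load  L1  ⟶  SISS  (L1)  txn=∅  M[L1]=8
step 19: P3: load  L0  ⟶  IIIM  (L0)  txn=∅  M[L0]=5
step 20: P2: load  L0  ⟶  IISS  (L0)  txn=BusRd+Flush  M[L0]=74
step 21: P1: load  L1  ⟶  SSSS  (L1)  txn=BusRd  M[L1]=8
step 22: P2: store L0 := 66  ⟶  IIMI  (L0)  txn=BusUpgr  M[L0]=74
step 23: P0: load  L1  ⟶  SSSS  (L1)  txn=∅  M[L1]=8
step 24: P0: load  L0  ⟶  SISI  (L0)  txn=BusRd+Flush  M[L0]=66
step 25: P1: store L1 := 27  ⟶  IMII  (L1)  txn=BusUpgr  M[L1]=8
step 26: P0: store L0 := 96  ⟶  MIII  (L0)  txn=BusUpgr  M[L0]=66
step 27: P1: store L0 := 25  ⟶  IMII  (L0)  txn=BusRdX+Flush  M[L0]=96
step 28: P0: store L0 := 20  ⟶  MIII  (L0)  txn=BusRdX+Flush  M[L0]=25
step 29: P1: store L1 := 84  ⟶  IMII  (L1)  txn=∅  M[L1]=8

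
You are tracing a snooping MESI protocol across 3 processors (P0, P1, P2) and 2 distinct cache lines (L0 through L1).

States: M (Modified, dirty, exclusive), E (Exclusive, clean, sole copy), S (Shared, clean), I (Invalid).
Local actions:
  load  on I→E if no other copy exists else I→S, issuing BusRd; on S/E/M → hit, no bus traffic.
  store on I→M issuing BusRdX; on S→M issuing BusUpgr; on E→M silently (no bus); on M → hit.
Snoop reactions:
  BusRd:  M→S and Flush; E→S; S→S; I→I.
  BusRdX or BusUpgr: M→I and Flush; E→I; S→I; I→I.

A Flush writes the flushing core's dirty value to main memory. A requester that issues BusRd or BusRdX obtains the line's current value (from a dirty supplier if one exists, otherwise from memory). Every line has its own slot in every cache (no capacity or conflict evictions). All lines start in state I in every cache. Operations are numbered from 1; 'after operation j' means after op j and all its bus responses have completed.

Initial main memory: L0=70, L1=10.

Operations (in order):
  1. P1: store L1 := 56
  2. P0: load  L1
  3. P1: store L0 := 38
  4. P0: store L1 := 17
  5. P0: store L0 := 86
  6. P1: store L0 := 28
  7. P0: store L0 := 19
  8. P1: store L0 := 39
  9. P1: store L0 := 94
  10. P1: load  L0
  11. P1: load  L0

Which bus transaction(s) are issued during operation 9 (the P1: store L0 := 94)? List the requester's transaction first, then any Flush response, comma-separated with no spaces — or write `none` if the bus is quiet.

[1] P1: store L1 := 56 | P0:I, P1:M(56), P2:I | bus: BusRdX
[2] P0: load  L1 | P0:S(56), P1:S(56), P2:I | bus: BusRd,Flush
[3] P1: store L0 := 38 | P0:I, P1:M(38), P2:I | bus: BusRdX
[4] P0: store L1 := 17 | P0:M(17), P1:I, P2:I | bus: BusUpgr
[5] P0: store L0 := 86 | P0:M(86), P1:I, P2:I | bus: BusRdX,Flush
[6] P1: store L0 := 28 | P0:I, P1:M(28), P2:I | bus: BusRdX,Flush
[7] P0: store L0 := 19 | P0:M(19), P1:I, P2:I | bus: BusRdX,Flush
[8] P1: store L0 := 39 | P0:I, P1:M(39), P2:I | bus: BusRdX,Flush
[9] P1: store L0 := 94 | P0:I, P1:M(94), P2:I | bus: none
[10] P1: load  L0 | P0:I, P1:M(94), P2:I | bus: none
[11] P1: load  L0 | P0:I, P1:M(94), P2:I | bus: none

bus = none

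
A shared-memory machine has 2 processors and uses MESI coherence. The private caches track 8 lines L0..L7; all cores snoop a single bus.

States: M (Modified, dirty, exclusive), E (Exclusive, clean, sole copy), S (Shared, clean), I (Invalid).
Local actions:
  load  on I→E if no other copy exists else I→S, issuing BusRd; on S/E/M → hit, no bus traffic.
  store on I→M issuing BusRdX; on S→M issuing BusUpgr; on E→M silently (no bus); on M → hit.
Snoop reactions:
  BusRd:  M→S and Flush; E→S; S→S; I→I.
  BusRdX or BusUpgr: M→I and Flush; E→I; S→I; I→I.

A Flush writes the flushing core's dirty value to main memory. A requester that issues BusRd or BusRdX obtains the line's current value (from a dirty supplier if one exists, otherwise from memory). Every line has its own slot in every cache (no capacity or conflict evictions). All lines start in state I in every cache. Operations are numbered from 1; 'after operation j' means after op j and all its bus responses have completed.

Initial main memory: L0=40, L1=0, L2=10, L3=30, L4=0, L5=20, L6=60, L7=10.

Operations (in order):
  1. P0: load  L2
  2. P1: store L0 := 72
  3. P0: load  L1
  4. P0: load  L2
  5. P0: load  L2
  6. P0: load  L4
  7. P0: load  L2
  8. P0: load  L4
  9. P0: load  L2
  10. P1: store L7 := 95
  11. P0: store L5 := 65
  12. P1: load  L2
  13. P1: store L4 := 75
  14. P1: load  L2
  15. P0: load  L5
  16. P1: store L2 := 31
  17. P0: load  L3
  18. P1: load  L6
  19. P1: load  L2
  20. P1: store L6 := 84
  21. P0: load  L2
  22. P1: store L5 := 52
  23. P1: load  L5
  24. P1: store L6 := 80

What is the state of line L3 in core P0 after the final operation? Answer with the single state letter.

state = E

[1] P0: load  L2 | P0:E(10), P1:I | bus: BusRd
[2] P1: store L0 := 72 | P0:I, P1:M(72) | bus: BusRdX
[3] P0: load  L1 | P0:E(0), P1:I | bus: BusRd
[4] P0: load  L2 | P0:E(10), P1:I | bus: none
[5] P0: load  L2 | P0:E(10), P1:I | bus: none
[6] P0: load  L4 | P0:E(0), P1:I | bus: BusRd
[7] P0: load  L2 | P0:E(10), P1:I | bus: none
[8] P0: load  L4 | P0:E(0), P1:I | bus: none
[9] P0: load  L2 | P0:E(10), P1:I | bus: none
[10] P1: store L7 := 95 | P0:I, P1:M(95) | bus: BusRdX
[11] P0: store L5 := 65 | P0:M(65), P1:I | bus: BusRdX
[12] P1: load  L2 | P0:S(10), P1:S(10) | bus: BusRd
[13] P1: store L4 := 75 | P0:I, P1:M(75) | bus: BusRdX
[14] P1: load  L2 | P0:S(10), P1:S(10) | bus: none
[15] P0: load  L5 | P0:M(65), P1:I | bus: none
[16] P1: store L2 := 31 | P0:I, P1:M(31) | bus: BusUpgr
[17] P0: load  L3 | P0:E(30), P1:I | bus: BusRd
[18] P1: load  L6 | P0:I, P1:E(60) | bus: BusRd
[19] P1: load  L2 | P0:I, P1:M(31) | bus: none
[20] P1: store L6 := 84 | P0:I, P1:M(84) | bus: none
[21] P0: load  L2 | P0:S(31), P1:S(31) | bus: BusRd,Flush
[22] P1: store L5 := 52 | P0:I, P1:M(52) | bus: BusRdX,Flush
[23] P1: load  L5 | P0:I, P1:M(52) | bus: none
[24] P1: store L6 := 80 | P0:I, P1:M(80) | bus: none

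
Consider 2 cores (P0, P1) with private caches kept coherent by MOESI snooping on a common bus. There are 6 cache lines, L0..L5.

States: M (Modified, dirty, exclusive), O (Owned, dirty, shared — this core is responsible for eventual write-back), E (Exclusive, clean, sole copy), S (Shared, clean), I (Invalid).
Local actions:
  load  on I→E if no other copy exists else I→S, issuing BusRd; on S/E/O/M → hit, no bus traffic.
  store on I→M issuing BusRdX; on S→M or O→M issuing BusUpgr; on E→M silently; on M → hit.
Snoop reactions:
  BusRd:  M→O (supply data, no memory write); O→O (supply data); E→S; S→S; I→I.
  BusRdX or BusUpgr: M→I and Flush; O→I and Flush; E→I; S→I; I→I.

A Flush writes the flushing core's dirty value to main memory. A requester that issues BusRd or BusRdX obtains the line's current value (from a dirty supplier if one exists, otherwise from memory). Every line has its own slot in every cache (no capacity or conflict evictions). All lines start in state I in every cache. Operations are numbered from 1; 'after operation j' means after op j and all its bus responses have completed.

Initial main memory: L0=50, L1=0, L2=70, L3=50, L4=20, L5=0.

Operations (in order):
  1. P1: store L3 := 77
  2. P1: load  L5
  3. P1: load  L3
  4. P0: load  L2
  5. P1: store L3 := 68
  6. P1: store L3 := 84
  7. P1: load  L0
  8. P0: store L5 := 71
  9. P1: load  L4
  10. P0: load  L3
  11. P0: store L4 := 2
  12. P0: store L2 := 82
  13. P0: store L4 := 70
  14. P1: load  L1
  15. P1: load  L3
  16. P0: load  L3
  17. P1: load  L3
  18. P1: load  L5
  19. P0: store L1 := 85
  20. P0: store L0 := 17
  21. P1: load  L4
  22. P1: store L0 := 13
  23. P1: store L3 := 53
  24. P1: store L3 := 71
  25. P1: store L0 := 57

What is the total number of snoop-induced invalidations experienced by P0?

  op1 P1: store L3 := 77 → I/M on L3; bus BusRdX; mem=50
  op2 P1: load  L5 → I/E on L5; bus BusRd; mem=0
  op3 P1: load  L3 → I/M on L3; bus (none); mem=50
  op4 P0: load  L2 → E/I on L2; bus BusRd; mem=70
  op5 P1: store L3 := 68 → I/M on L3; bus (none); mem=50
  op6 P1: store L3 := 84 → I/M on L3; bus (none); mem=50
  op7 P1: load  L0 → I/E on L0; bus BusRd; mem=50
  op8 P0: store L5 := 71 → M/I on L5; bus BusRdX; mem=0
  op9 P1: load  L4 → I/E on L4; bus BusRd; mem=20
  op10 P0: load  L3 → S/O on L3; bus BusRd; mem=50
  op11 P0: store L4 := 2 → M/I on L4; bus BusRdX; mem=20
  op12 P0: store L2 := 82 → M/I on L2; bus (none); mem=70
  op13 P0: store L4 := 70 → M/I on L4; bus (none); mem=20
  op14 P1: load  L1 → I/E on L1; bus BusRd; mem=0
  op15 P1: load  L3 → S/O on L3; bus (none); mem=50
  op16 P0: load  L3 → S/O on L3; bus (none); mem=50
  op17 P1: load  L3 → S/O on L3; bus (none); mem=50
  op18 P1: load  L5 → O/S on L5; bus BusRd; mem=0
  op19 P0: store L1 := 85 → M/I on L1; bus BusRdX; mem=0
  op20 P0: store L0 := 17 → M/I on L0; bus BusRdX; mem=50
  op21 P1: load  L4 → O/S on L4; bus BusRd; mem=20
  op22 P1: store L0 := 13 → I/M on L0; bus BusRdX Flush; mem=17
  op23 P1: store L3 := 53 → I/M on L3; bus BusUpgr; mem=50
  op24 P1: store L3 := 71 → I/M on L3; bus (none); mem=50
  op25 P1: store L0 := 57 → I/M on L0; bus (none); mem=17

invalidations = 2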